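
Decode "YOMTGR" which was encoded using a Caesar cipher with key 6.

Step 1: Reverse the shift by subtracting 6 from each letter position.
  Y (position 24) -> position (24-6) mod 26 = 18 -> S
  O (position 14) -> position (14-6) mod 26 = 8 -> I
  M (position 12) -> position (12-6) mod 26 = 6 -> G
  T (position 19) -> position (19-6) mod 26 = 13 -> N
  G (position 6) -> position (6-6) mod 26 = 0 -> A
  R (position 17) -> position (17-6) mod 26 = 11 -> L
Decrypted message: SIGNAL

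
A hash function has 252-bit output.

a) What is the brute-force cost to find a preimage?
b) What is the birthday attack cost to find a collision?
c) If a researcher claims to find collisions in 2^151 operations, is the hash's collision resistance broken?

Step 1: Preimage resistance requires brute-force of 2^252 operations.
Step 2: Collision resistance (birthday bound) = 2^(252/2) = 2^126.
Step 3: The claimed attack costs 2^151 operations.
Step 4: Since 2^151 >= 2^126, the claimed attack is no faster than the generic birthday attack, so this does not break collision resistance.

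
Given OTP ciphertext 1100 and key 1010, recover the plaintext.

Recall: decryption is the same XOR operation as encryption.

Step 1: XOR ciphertext with key:
  Ciphertext: 1100
  Key:        1010
  XOR:        0110
Step 2: Plaintext = 0110 = 6 in decimal.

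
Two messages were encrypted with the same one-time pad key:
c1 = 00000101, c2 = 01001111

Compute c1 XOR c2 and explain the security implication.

Step 1: c1 XOR c2 = (m1 XOR k) XOR (m2 XOR k).
Step 2: By XOR associativity/commutativity: = m1 XOR m2 XOR k XOR k = m1 XOR m2.
Step 3: 00000101 XOR 01001111 = 01001010 = 74.
Step 4: The key cancels out! An attacker learns m1 XOR m2 = 74, revealing the relationship between plaintexts.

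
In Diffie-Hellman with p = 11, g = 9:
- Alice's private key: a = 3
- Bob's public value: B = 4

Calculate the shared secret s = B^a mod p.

Step 1: s = B^a mod p = 4^3 mod 11.
  4^1 mod 11 = 4
  4^2 mod 11 = (4 * 4) mod 11 = 5
  4^3 mod 11 = (5 * 4) mod 11 = 9
Result: shared secret = 9.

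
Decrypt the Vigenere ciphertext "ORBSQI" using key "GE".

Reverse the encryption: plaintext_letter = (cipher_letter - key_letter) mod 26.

Step 1: Extend key: GEGEGE
Step 2: Decrypt each letter (c - k) mod 26:
  O(14) - G(6) = (14-6) mod 26 = 8 = I
  R(17) - E(4) = (17-4) mod 26 = 13 = N
  B(1) - G(6) = (1-6) mod 26 = 21 = V
  S(18) - E(4) = (18-4) mod 26 = 14 = O
  Q(16) - G(6) = (16-6) mod 26 = 10 = K
  I(8) - E(4) = (8-4) mod 26 = 4 = E
Plaintext: INVOKE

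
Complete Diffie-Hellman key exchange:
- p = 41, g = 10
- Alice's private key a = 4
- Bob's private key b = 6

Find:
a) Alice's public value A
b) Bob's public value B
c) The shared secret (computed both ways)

Step 1: A = g^a mod p = 10^4 mod 41 = 37.
Step 2: B = g^b mod p = 10^6 mod 41 = 10.
Step 3: Alice computes s = B^a mod p = 10^4 mod 41 = 37.
Step 4: Bob computes s = A^b mod p = 37^6 mod 41 = 37.
Both sides agree: shared secret = 37.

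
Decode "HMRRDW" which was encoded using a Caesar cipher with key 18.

Step 1: Reverse the shift by subtracting 18 from each letter position.
  H (position 7) -> position (7-18) mod 26 = 15 -> P
  M (position 12) -> position (12-18) mod 26 = 20 -> U
  R (position 17) -> position (17-18) mod 26 = 25 -> Z
  R (position 17) -> position (17-18) mod 26 = 25 -> Z
  D (position 3) -> position (3-18) mod 26 = 11 -> L
  W (position 22) -> position (22-18) mod 26 = 4 -> E
Decrypted message: PUZZLE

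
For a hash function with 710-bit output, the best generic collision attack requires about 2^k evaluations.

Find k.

Step 1: The hash has a 710-bit output.
Step 2: Collision resistance means it should be infeasible to find any x != y with h(x) = h(y).
By the birthday bound, a generic collision search succeeds after about sqrt(2^710) = 2^(710/2) = 2^355 evaluations.
Step 3: Security level = 355 bits.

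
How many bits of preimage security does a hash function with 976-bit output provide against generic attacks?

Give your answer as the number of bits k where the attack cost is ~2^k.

Step 1: The hash has a 976-bit output.
Step 2: Preimage resistance means: given a digest h(x), it should be infeasible to find any input that hashes to it.
With a 976-bit output there are 2^976 possible digests, so a generic brute-force preimage search costs about 2^976 evaluations.
Step 3: Security level = 976 bits.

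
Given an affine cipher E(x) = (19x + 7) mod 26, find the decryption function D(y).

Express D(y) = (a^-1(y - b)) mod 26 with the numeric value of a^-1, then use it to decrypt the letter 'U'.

Step 1: Find a^-1, the modular inverse of 19 mod 26.
Step 2: We need 19 * a^-1 = 1 (mod 26).
Step 3: 19 * 11 = 209 = 8 * 26 + 1, so a^-1 = 11.
Step 4: D(y) = 11(y - 7) mod 26.
Step 5: Apply to 'U' (y = 20): D(20) = 11 * (20 - 7) mod 26 = 11 * 13 mod 26 = 13 -> 'N'.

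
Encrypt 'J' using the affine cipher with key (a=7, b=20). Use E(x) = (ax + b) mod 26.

Step 1: Convert 'J' to number: x = 9.
Step 2: E(9) = (7 * 9 + 20) mod 26 = 83 mod 26 = 5.
Step 3: Convert 5 back to letter: F.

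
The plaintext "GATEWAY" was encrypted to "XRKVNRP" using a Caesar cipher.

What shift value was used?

Step 1: Compare first letters: G (position 6) -> X (position 23).
Step 2: Shift = (23 - 6) mod 26 = 17.
The shift value is 17.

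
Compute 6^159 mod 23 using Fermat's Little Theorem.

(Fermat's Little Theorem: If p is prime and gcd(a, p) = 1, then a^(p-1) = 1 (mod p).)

Step 1: Since 23 is prime, by Fermat's Little Theorem: 6^22 = 1 (mod 23).
Step 2: Reduce exponent: 159 mod 22 = 5.
Step 3: So 6^159 = 6^5 (mod 23).
Step 4: 6^5 mod 23 = 2.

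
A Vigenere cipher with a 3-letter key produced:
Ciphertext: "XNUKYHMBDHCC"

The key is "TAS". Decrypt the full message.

Step 1: Key 'TAS' has length 3. Extended key: TASTASTASTAS
Step 2: Decrypt each position:
  X(23) - T(19) = 4 = E
  N(13) - A(0) = 13 = N
  U(20) - S(18) = 2 = C
  K(10) - T(19) = 17 = R
  Y(24) - A(0) = 24 = Y
  H(7) - S(18) = 15 = P
  M(12) - T(19) = 19 = T
  B(1) - A(0) = 1 = B
  D(3) - S(18) = 11 = L
  H(7) - T(19) = 14 = O
  C(2) - A(0) = 2 = C
  C(2) - S(18) = 10 = K
Plaintext: ENCRYPTBLOCK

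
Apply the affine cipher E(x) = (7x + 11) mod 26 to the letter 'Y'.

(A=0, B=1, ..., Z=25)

Step 1: Convert 'Y' to number: x = 24.
Step 2: E(24) = (7 * 24 + 11) mod 26 = 179 mod 26 = 23.
Step 3: Convert 23 back to letter: X.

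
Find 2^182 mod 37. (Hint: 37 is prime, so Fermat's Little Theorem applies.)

Step 1: Since 37 is prime, by Fermat's Little Theorem: 2^36 = 1 (mod 37).
Step 2: Reduce exponent: 182 mod 36 = 2.
Step 3: So 2^182 = 2^2 (mod 37).
Step 4: 2^2 mod 37 = 4.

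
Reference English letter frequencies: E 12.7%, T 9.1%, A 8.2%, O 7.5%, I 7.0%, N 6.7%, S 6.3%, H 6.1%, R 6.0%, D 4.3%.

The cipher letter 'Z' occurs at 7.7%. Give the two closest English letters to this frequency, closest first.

Step 1: Observed frequency of 'Z' is 7.7%.
Step 2: Compute distances to each reference frequency and sort:
  O (7.5%): difference = 0.2% <-- BEST
  A (8.2%): difference = 0.5% <-- RUNNER-UP
  I (7.0%): difference = 0.7%
  N (6.7%): difference = 1.0%
  T (9.1%): difference = 1.4%
Step 3: Most likely is 'O' (7.5%, diff 0.2%); second most likely is 'A' (8.2%, diff 0.5%).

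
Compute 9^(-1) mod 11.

Step 1: We need x such that 9 * x = 1 (mod 11).
Step 2: Using the extended Euclidean algorithm or trial:
  9 * 5 = 45 = 4 * 11 + 1.
Step 3: Since 45 mod 11 = 1, the inverse is x = 5.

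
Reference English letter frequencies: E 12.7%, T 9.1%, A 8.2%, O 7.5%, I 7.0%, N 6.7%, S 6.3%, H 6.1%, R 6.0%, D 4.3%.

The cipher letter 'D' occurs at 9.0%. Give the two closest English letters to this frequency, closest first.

Step 1: Observed frequency of 'D' is 9.0%.
Step 2: Compute distances to each reference frequency and sort:
  T (9.1%): difference = 0.1% <-- BEST
  A (8.2%): difference = 0.8% <-- RUNNER-UP
  O (7.5%): difference = 1.5%
  I (7.0%): difference = 2.0%
  N (6.7%): difference = 2.3%
Step 3: Most likely is 'T' (9.1%, diff 0.1%); second most likely is 'A' (8.2%, diff 0.8%).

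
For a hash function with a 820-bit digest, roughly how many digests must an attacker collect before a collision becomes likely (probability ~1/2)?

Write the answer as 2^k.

Step 1: The birthday paradox gives collision probability ~50% after sqrt(2^n) = 2^(n/2) hashes.
Step 2: For 820-bit output: 2^(820/2) = 2^410.
Step 3: Approximately 2^410 hash computations needed.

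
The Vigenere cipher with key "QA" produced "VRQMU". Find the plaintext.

Step 1: Extend key: QAQAQ
Step 2: Decrypt each letter (c - k) mod 26:
  V(21) - Q(16) = (21-16) mod 26 = 5 = F
  R(17) - A(0) = (17-0) mod 26 = 17 = R
  Q(16) - Q(16) = (16-16) mod 26 = 0 = A
  M(12) - A(0) = (12-0) mod 26 = 12 = M
  U(20) - Q(16) = (20-16) mod 26 = 4 = E
Plaintext: FRAME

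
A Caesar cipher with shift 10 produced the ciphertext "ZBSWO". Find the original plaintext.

Step 1: Reverse the shift by subtracting 10 from each letter position.
  Z (position 25) -> position (25-10) mod 26 = 15 -> P
  B (position 1) -> position (1-10) mod 26 = 17 -> R
  S (position 18) -> position (18-10) mod 26 = 8 -> I
  W (position 22) -> position (22-10) mod 26 = 12 -> M
  O (position 14) -> position (14-10) mod 26 = 4 -> E
Decrypted message: PRIME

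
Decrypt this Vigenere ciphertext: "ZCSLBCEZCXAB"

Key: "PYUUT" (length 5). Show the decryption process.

Step 1: Key 'PYUUT' has length 5. Extended key: PYUUTPYUUTPY
Step 2: Decrypt each position:
  Z(25) - P(15) = 10 = K
  C(2) - Y(24) = 4 = E
  S(18) - U(20) = 24 = Y
  L(11) - U(20) = 17 = R
  B(1) - T(19) = 8 = I
  C(2) - P(15) = 13 = N
  E(4) - Y(24) = 6 = G
  Z(25) - U(20) = 5 = F
  C(2) - U(20) = 8 = I
  X(23) - T(19) = 4 = E
  A(0) - P(15) = 11 = L
  B(1) - Y(24) = 3 = D
Plaintext: KEYRINGFIELD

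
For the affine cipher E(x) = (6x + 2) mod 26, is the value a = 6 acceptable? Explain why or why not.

Step 1: Compute gcd(6, 26).
Step 2: gcd(6, 26) = 2.
Since gcd = 2 != 1, 6 shares a common factor with 26, so it cannot be used.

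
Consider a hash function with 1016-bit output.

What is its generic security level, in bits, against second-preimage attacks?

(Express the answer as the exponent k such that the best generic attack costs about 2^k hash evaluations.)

Step 1: The hash has a 1016-bit output.
Step 2: Second-preimage resistance means: given a specific input x, it should be infeasible to find a different y with h(y) = h(x).
With a 1016-bit output, a generic search for a second preimage costs about 2^1016 evaluations (each trial matches the fixed target with probability 2^-1016).
Step 3: Security level = 1016 bits.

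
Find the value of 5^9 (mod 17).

Step 1: Compute 5^9 mod 17 step by step, reducing modulo 17 at each step.
  5^1 mod 17 = 5
  5^2 mod 17 = (5 * 5) mod 17 = 8
  5^3 mod 17 = (8 * 5) mod 17 = 6
  5^4 mod 17 = (6 * 5) mod 17 = 13
  5^5 mod 17 = (13 * 5) mod 17 = 14
  5^6 mod 17 = (14 * 5) mod 17 = 2
  5^7 mod 17 = (2 * 5) mod 17 = 10
  5^8 mod 17 = (10 * 5) mod 17 = 16
  5^9 mod 17 = (16 * 5) mod 17 = 12
Step 2: Result = 12.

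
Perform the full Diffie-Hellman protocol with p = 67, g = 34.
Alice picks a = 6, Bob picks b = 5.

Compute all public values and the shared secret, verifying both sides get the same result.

Step 1: A = g^a mod p = 34^6 mod 67 = 22.
Step 2: B = g^b mod p = 34^5 mod 67 = 44.
Step 3: Alice computes s = B^a mod p = 44^6 mod 67 = 59.
Step 4: Bob computes s = A^b mod p = 22^5 mod 67 = 59.
Both sides agree: shared secret = 59.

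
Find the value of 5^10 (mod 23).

Step 1: Compute 5^10 mod 23 step by step, reducing modulo 23 at each step.
  5^1 mod 23 = 5
  5^2 mod 23 = (5 * 5) mod 23 = 2
  5^3 mod 23 = (2 * 5) mod 23 = 10
  5^4 mod 23 = (10 * 5) mod 23 = 4
  5^5 mod 23 = (4 * 5) mod 23 = 20
  5^6 mod 23 = (20 * 5) mod 23 = 8
  5^7 mod 23 = (8 * 5) mod 23 = 17
  5^8 mod 23 = (17 * 5) mod 23 = 16
  5^9 mod 23 = (16 * 5) mod 23 = 11
  5^10 mod 23 = (11 * 5) mod 23 = 9
Step 2: Result = 9.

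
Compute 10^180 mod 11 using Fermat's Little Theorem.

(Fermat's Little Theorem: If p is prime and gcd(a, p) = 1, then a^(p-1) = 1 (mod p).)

Step 1: Since 11 is prime, by Fermat's Little Theorem: 10^10 = 1 (mod 11).
Step 2: Reduce exponent: 180 mod 10 = 0.
Step 3: So 10^180 = 10^0 (mod 11).
Step 4: 10^0 mod 11 = 1.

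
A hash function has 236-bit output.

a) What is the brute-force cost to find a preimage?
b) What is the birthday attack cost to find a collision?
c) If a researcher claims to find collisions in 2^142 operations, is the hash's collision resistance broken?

Step 1: Preimage resistance requires brute-force of 2^236 operations.
Step 2: Collision resistance (birthday bound) = 2^(236/2) = 2^118.
Step 3: The claimed attack costs 2^142 operations.
Step 4: Since 2^142 >= 2^118, the claimed attack is no faster than the generic birthday attack, so this does not break collision resistance.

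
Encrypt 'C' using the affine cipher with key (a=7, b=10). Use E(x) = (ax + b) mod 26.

Step 1: Convert 'C' to number: x = 2.
Step 2: E(2) = (7 * 2 + 10) mod 26 = 24 mod 26 = 24.
Step 3: Convert 24 back to letter: Y.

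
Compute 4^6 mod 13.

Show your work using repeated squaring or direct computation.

Step 1: Compute 4^6 mod 13 step by step, reducing modulo 13 at each step.
  4^1 mod 13 = 4
  4^2 mod 13 = (4 * 4) mod 13 = 3
  4^3 mod 13 = (3 * 4) mod 13 = 12
  4^4 mod 13 = (12 * 4) mod 13 = 9
  4^5 mod 13 = (9 * 4) mod 13 = 10
  4^6 mod 13 = (10 * 4) mod 13 = 1
Step 2: Result = 1.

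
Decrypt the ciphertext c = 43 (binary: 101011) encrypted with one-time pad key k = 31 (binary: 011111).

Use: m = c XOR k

Step 1: XOR ciphertext with key:
  Ciphertext: 101011
  Key:        011111
  XOR:        110100
Step 2: Plaintext = 110100 = 52 in decimal.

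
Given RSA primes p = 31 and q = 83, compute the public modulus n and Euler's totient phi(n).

Step 1: n = p * q = 31 * 83 = 2573.
Step 2: phi(n) = (p-1)(q-1) = 30 * 82 = 2460.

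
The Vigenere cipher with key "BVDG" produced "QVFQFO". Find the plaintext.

Step 1: Extend key: BVDGBV
Step 2: Decrypt each letter (c - k) mod 26:
  Q(16) - B(1) = (16-1) mod 26 = 15 = P
  V(21) - V(21) = (21-21) mod 26 = 0 = A
  F(5) - D(3) = (5-3) mod 26 = 2 = C
  Q(16) - G(6) = (16-6) mod 26 = 10 = K
  F(5) - B(1) = (5-1) mod 26 = 4 = E
  O(14) - V(21) = (14-21) mod 26 = 19 = T
Plaintext: PACKET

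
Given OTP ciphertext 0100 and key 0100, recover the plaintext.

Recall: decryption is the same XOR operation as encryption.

Step 1: XOR ciphertext with key:
  Ciphertext: 0100
  Key:        0100
  XOR:        0000
Step 2: Plaintext = 0000 = 0 in decimal.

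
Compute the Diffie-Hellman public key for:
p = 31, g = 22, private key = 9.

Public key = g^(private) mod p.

Step 1: A = g^a mod p = 22^9 mod 31.
  22^1 mod 31 = 22
  22^2 mod 31 = (22 * 22) mod 31 = 19
  22^3 mod 31 = (19 * 22) mod 31 = 15
  22^4 mod 31 = (15 * 22) mod 31 = 20
  22^5 mod 31 = (20 * 22) mod 31 = 6
  22^6 mod 31 = (6 * 22) mod 31 = 8
  22^7 mod 31 = (8 * 22) mod 31 = 21
  22^8 mod 31 = (21 * 22) mod 31 = 28
  22^9 mod 31 = (28 * 22) mod 31 = 27
Result: A = 27.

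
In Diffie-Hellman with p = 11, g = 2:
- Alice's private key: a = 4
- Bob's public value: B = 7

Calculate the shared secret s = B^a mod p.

Step 1: s = B^a mod p = 7^4 mod 11.
  7^1 mod 11 = 7
  7^2 mod 11 = (7 * 7) mod 11 = 5
  7^3 mod 11 = (5 * 7) mod 11 = 2
  7^4 mod 11 = (2 * 7) mod 11 = 3
Result: shared secret = 3.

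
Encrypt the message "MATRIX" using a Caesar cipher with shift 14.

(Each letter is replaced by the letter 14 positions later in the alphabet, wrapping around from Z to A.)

Step 1: For each letter, shift forward by 14 positions (mod 26).
  M (position 12) -> position (12+14) mod 26 = 0 -> A
  A (position 0) -> position (0+14) mod 26 = 14 -> O
  T (position 19) -> position (19+14) mod 26 = 7 -> H
  R (position 17) -> position (17+14) mod 26 = 5 -> F
  I (position 8) -> position (8+14) mod 26 = 22 -> W
  X (position 23) -> position (23+14) mod 26 = 11 -> L
Result: AOHFWL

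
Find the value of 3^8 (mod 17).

Step 1: Compute 3^8 mod 17 step by step, reducing modulo 17 at each step.
  3^1 mod 17 = 3
  3^2 mod 17 = (3 * 3) mod 17 = 9
  3^3 mod 17 = (9 * 3) mod 17 = 10
  3^4 mod 17 = (10 * 3) mod 17 = 13
  3^5 mod 17 = (13 * 3) mod 17 = 5
  3^6 mod 17 = (5 * 3) mod 17 = 15
  3^7 mod 17 = (15 * 3) mod 17 = 11
  3^8 mod 17 = (11 * 3) mod 17 = 16
Step 2: Result = 16.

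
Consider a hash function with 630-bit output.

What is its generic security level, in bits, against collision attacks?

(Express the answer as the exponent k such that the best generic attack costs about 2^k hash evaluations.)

Step 1: The hash has a 630-bit output.
Step 2: Collision resistance means it should be infeasible to find any x != y with h(x) = h(y).
By the birthday bound, a generic collision search succeeds after about sqrt(2^630) = 2^(630/2) = 2^315 evaluations.
Step 3: Security level = 315 bits.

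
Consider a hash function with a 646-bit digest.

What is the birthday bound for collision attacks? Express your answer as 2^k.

Step 1: The birthday paradox gives collision probability ~50% after sqrt(2^n) = 2^(n/2) hashes.
Step 2: For 646-bit output: 2^(646/2) = 2^323.
Step 3: Approximately 2^323 hash computations needed.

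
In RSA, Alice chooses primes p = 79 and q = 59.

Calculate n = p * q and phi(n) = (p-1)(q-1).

Step 1: n = p * q = 79 * 59 = 4661.
Step 2: phi(n) = (p-1)(q-1) = 78 * 58 = 4524.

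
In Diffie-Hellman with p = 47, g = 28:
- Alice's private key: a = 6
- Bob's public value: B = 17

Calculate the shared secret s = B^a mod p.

Step 1: s = B^a mod p = 17^6 mod 47.
  17^1 mod 47 = 17
  17^2 mod 47 = (17 * 17) mod 47 = 7
  17^3 mod 47 = (7 * 17) mod 47 = 25
  17^4 mod 47 = (25 * 17) mod 47 = 2
  17^5 mod 47 = (2 * 17) mod 47 = 34
  17^6 mod 47 = (34 * 17) mod 47 = 14
Result: shared secret = 14.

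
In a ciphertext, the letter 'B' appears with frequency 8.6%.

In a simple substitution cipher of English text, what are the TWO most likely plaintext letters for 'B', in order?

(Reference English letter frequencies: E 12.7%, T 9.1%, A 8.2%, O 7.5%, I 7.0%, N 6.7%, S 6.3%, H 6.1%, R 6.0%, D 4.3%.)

Step 1: Observed frequency of 'B' is 8.6%.
Step 2: Compute distances to each reference frequency and sort:
  A (8.2%): difference = 0.4% <-- BEST
  T (9.1%): difference = 0.5% <-- RUNNER-UP
  O (7.5%): difference = 1.1%
  I (7.0%): difference = 1.6%
  N (6.7%): difference = 1.9%
Step 3: Most likely is 'A' (8.2%, diff 0.4%); second most likely is 'T' (9.1%, diff 0.5%).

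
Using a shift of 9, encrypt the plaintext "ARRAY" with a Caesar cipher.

Step 1: For each letter, shift forward by 9 positions (mod 26).
  A (position 0) -> position (0+9) mod 26 = 9 -> J
  R (position 17) -> position (17+9) mod 26 = 0 -> A
  R (position 17) -> position (17+9) mod 26 = 0 -> A
  A (position 0) -> position (0+9) mod 26 = 9 -> J
  Y (position 24) -> position (24+9) mod 26 = 7 -> H
Result: JAAJH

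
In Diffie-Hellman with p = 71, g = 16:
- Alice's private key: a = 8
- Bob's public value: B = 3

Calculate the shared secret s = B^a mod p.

Step 1: s = B^a mod p = 3^8 mod 71.
  3^1 mod 71 = 3
  3^2 mod 71 = (3 * 3) mod 71 = 9
  3^3 mod 71 = (9 * 3) mod 71 = 27
  3^4 mod 71 = (27 * 3) mod 71 = 10
  3^5 mod 71 = (10 * 3) mod 71 = 30
  3^6 mod 71 = (30 * 3) mod 71 = 19
  3^7 mod 71 = (19 * 3) mod 71 = 57
  3^8 mod 71 = (57 * 3) mod 71 = 29
Result: shared secret = 29.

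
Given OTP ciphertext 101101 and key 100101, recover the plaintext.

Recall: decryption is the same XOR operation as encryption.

Step 1: XOR ciphertext with key:
  Ciphertext: 101101
  Key:        100101
  XOR:        001000
Step 2: Plaintext = 001000 = 8 in decimal.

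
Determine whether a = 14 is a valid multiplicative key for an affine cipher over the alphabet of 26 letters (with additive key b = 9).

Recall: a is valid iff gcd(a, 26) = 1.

Step 1: Compute gcd(14, 26).
Step 2: gcd(14, 26) = 2.
Since gcd = 2 != 1, 14 shares a common factor with 26, so it cannot be used.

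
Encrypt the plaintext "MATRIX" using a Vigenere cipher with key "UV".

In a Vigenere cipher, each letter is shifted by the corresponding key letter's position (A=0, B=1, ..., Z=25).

Step 1: Repeat key to match plaintext length:
  Plaintext: MATRIX
  Key:       UVUVUV
Step 2: Encrypt each letter:
  M(12) + U(20) = (12+20) mod 26 = 6 = G
  A(0) + V(21) = (0+21) mod 26 = 21 = V
  T(19) + U(20) = (19+20) mod 26 = 13 = N
  R(17) + V(21) = (17+21) mod 26 = 12 = M
  I(8) + U(20) = (8+20) mod 26 = 2 = C
  X(23) + V(21) = (23+21) mod 26 = 18 = S
Ciphertext: GVNMCS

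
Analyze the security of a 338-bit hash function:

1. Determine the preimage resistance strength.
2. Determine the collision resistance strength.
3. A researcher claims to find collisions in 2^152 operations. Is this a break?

Step 1: Preimage resistance requires brute-force of 2^338 operations.
Step 2: Collision resistance (birthday bound) = 2^(338/2) = 2^169.
Step 3: The claimed attack costs 2^152 operations.
Step 4: Since 2^152 < 2^169, the claimed attack beats the generic birthday bound, so collision resistance is broken.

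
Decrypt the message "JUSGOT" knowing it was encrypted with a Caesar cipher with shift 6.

Step 1: Reverse the shift by subtracting 6 from each letter position.
  J (position 9) -> position (9-6) mod 26 = 3 -> D
  U (position 20) -> position (20-6) mod 26 = 14 -> O
  S (position 18) -> position (18-6) mod 26 = 12 -> M
  G (position 6) -> position (6-6) mod 26 = 0 -> A
  O (position 14) -> position (14-6) mod 26 = 8 -> I
  T (position 19) -> position (19-6) mod 26 = 13 -> N
Decrypted message: DOMAIN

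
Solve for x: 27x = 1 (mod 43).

Step 1: We need x such that 27 * x = 1 (mod 43).
Step 2: Using the extended Euclidean algorithm or trial:
  27 * 8 = 216 = 5 * 43 + 1.
Step 3: Since 216 mod 43 = 1, the inverse is x = 8.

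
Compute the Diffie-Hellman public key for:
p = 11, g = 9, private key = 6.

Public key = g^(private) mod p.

Step 1: A = g^a mod p = 9^6 mod 11.
  9^1 mod 11 = 9
  9^2 mod 11 = (9 * 9) mod 11 = 4
  9^3 mod 11 = (4 * 9) mod 11 = 3
  9^4 mod 11 = (3 * 9) mod 11 = 5
  9^5 mod 11 = (5 * 9) mod 11 = 1
  9^6 mod 11 = (1 * 9) mod 11 = 9
Result: A = 9.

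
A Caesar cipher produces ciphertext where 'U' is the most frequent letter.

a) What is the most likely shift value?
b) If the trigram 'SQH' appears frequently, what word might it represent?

Step 1: In English, 'E' is the most frequent letter (12.7%).
Step 2: The most frequent ciphertext letter is 'U' (position 20).
Step 3: Shift = (20 - 4) mod 26 = 16.
Step 4: Decrypt 'SQH' by shifting back 16:
  S -> C
  Q -> A
  H -> R
Step 5: 'SQH' decrypts to 'CAR'.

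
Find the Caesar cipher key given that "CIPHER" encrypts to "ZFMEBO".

Step 1: Compare first letters: C (position 2) -> Z (position 25).
Step 2: Shift = (25 - 2) mod 26 = 23.
The shift value is 23.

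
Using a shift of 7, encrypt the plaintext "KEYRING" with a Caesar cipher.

Step 1: For each letter, shift forward by 7 positions (mod 26).
  K (position 10) -> position (10+7) mod 26 = 17 -> R
  E (position 4) -> position (4+7) mod 26 = 11 -> L
  Y (position 24) -> position (24+7) mod 26 = 5 -> F
  R (position 17) -> position (17+7) mod 26 = 24 -> Y
  I (position 8) -> position (8+7) mod 26 = 15 -> P
  N (position 13) -> position (13+7) mod 26 = 20 -> U
  G (position 6) -> position (6+7) mod 26 = 13 -> N
Result: RLFYPUN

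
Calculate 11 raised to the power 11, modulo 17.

Step 1: Compute 11^11 mod 17 step by step, reducing modulo 17 at each step.
  11^1 mod 17 = 11
  11^2 mod 17 = (11 * 11) mod 17 = 2
  11^3 mod 17 = (2 * 11) mod 17 = 5
  11^4 mod 17 = (5 * 11) mod 17 = 4
  11^5 mod 17 = (4 * 11) mod 17 = 10
  11^6 mod 17 = (10 * 11) mod 17 = 8
  11^7 mod 17 = (8 * 11) mod 17 = 3
  11^8 mod 17 = (3 * 11) mod 17 = 16
  11^9 mod 17 = (16 * 11) mod 17 = 6
  11^10 mod 17 = (6 * 11) mod 17 = 15
  11^11 mod 17 = (15 * 11) mod 17 = 12
Step 2: Result = 12.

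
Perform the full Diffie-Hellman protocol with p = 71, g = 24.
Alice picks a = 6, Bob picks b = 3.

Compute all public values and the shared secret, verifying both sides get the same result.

Step 1: A = g^a mod p = 24^6 mod 71 = 15.
Step 2: B = g^b mod p = 24^3 mod 71 = 50.
Step 3: Alice computes s = B^a mod p = 50^6 mod 71 = 38.
Step 4: Bob computes s = A^b mod p = 15^3 mod 71 = 38.
Both sides agree: shared secret = 38.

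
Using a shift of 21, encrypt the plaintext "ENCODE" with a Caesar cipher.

Step 1: For each letter, shift forward by 21 positions (mod 26).
  E (position 4) -> position (4+21) mod 26 = 25 -> Z
  N (position 13) -> position (13+21) mod 26 = 8 -> I
  C (position 2) -> position (2+21) mod 26 = 23 -> X
  O (position 14) -> position (14+21) mod 26 = 9 -> J
  D (position 3) -> position (3+21) mod 26 = 24 -> Y
  E (position 4) -> position (4+21) mod 26 = 25 -> Z
Result: ZIXJYZ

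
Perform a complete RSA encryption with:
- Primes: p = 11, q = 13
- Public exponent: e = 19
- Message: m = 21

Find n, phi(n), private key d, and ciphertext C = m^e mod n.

Step 1: n = 11 * 13 = 143.
Step 2: phi(n) = (11-1)(13-1) = 10 * 12 = 120.
Step 3: Find d = 19^(-1) mod 120 = 19.
  Verify: 19 * 19 = 361 = 1 (mod 120).
Step 4: C = 21^19 mod 143 = 109.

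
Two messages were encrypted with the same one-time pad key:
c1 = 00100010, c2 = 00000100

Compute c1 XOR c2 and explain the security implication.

Step 1: c1 XOR c2 = (m1 XOR k) XOR (m2 XOR k).
Step 2: By XOR associativity/commutativity: = m1 XOR m2 XOR k XOR k = m1 XOR m2.
Step 3: 00100010 XOR 00000100 = 00100110 = 38.
Step 4: The key cancels out! An attacker learns m1 XOR m2 = 38, revealing the relationship between plaintexts.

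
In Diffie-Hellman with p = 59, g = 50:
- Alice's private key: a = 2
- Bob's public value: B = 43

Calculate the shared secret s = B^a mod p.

Step 1: s = B^a mod p = 43^2 mod 59.
  43^1 mod 59 = 43
  43^2 mod 59 = (43 * 43) mod 59 = 20
Result: shared secret = 20.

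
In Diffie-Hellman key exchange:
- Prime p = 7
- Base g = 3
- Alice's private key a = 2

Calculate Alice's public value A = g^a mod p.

Step 1: A = g^a mod p = 3^2 mod 7.
  3^1 mod 7 = 3
  3^2 mod 7 = (3 * 3) mod 7 = 2
Result: A = 2.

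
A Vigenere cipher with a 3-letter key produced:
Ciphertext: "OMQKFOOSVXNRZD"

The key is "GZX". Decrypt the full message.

Step 1: Key 'GZX' has length 3. Extended key: GZXGZXGZXGZXGZ
Step 2: Decrypt each position:
  O(14) - G(6) = 8 = I
  M(12) - Z(25) = 13 = N
  Q(16) - X(23) = 19 = T
  K(10) - G(6) = 4 = E
  F(5) - Z(25) = 6 = G
  O(14) - X(23) = 17 = R
  O(14) - G(6) = 8 = I
  S(18) - Z(25) = 19 = T
  V(21) - X(23) = 24 = Y
  X(23) - G(6) = 17 = R
  N(13) - Z(25) = 14 = O
  R(17) - X(23) = 20 = U
  Z(25) - G(6) = 19 = T
  D(3) - Z(25) = 4 = E
Plaintext: INTEGRITYROUTE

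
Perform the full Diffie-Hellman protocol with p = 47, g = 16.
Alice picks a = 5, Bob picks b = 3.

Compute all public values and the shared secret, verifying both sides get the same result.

Step 1: A = g^a mod p = 16^5 mod 47 = 6.
Step 2: B = g^b mod p = 16^3 mod 47 = 7.
Step 3: Alice computes s = B^a mod p = 7^5 mod 47 = 28.
Step 4: Bob computes s = A^b mod p = 6^3 mod 47 = 28.
Both sides agree: shared secret = 28.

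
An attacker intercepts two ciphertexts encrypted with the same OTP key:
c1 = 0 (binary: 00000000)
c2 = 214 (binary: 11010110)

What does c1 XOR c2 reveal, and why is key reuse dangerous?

Step 1: c1 XOR c2 = (m1 XOR k) XOR (m2 XOR k).
Step 2: By XOR associativity/commutativity: = m1 XOR m2 XOR k XOR k = m1 XOR m2.
Step 3: 00000000 XOR 11010110 = 11010110 = 214.
Step 4: The key cancels out! An attacker learns m1 XOR m2 = 214, revealing the relationship between plaintexts.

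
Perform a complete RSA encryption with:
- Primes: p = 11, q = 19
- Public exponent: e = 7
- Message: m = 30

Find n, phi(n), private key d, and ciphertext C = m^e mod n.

Step 1: n = 11 * 19 = 209.
Step 2: phi(n) = (11-1)(19-1) = 10 * 18 = 180.
Step 3: Find d = 7^(-1) mod 180 = 103.
  Verify: 7 * 103 = 721 = 1 (mod 180).
Step 4: C = 30^7 mod 209 = 68.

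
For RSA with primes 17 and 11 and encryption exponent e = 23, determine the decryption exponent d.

Step 1: n = 17 * 11 = 187.
Step 2: phi(n) = 16 * 10 = 160.
Step 3: Find d such that 23 * d = 1 (mod 160).
Step 4: d = 23^(-1) mod 160 = 7.
Verification: 23 * 7 = 161 = 1 * 160 + 1.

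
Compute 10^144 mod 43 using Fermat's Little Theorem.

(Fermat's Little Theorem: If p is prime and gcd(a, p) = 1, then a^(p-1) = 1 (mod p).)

Step 1: Since 43 is prime, by Fermat's Little Theorem: 10^42 = 1 (mod 43).
Step 2: Reduce exponent: 144 mod 42 = 18.
Step 3: So 10^144 = 10^18 (mod 43).
Step 4: 10^18 mod 43 = 4.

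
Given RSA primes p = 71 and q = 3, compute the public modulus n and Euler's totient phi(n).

Step 1: n = p * q = 71 * 3 = 213.
Step 2: phi(n) = (p-1)(q-1) = 70 * 2 = 140.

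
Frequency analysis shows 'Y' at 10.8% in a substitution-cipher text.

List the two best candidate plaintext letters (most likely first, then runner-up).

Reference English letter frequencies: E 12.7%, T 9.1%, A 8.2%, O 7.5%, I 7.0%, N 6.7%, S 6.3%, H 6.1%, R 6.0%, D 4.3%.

Step 1: Observed frequency of 'Y' is 10.8%.
Step 2: Compute distances to each reference frequency and sort:
  T (9.1%): difference = 1.7% <-- BEST
  E (12.7%): difference = 1.9% <-- RUNNER-UP
  A (8.2%): difference = 2.6%
  O (7.5%): difference = 3.3%
  I (7.0%): difference = 3.8%
Step 3: Most likely is 'T' (9.1%, diff 1.7%); second most likely is 'E' (12.7%, diff 1.9%).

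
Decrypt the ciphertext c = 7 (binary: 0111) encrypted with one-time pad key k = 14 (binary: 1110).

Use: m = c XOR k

Step 1: XOR ciphertext with key:
  Ciphertext: 0111
  Key:        1110
  XOR:        1001
Step 2: Plaintext = 1001 = 9 in decimal.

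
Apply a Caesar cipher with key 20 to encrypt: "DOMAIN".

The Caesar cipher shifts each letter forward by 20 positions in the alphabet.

Step 1: For each letter, shift forward by 20 positions (mod 26).
  D (position 3) -> position (3+20) mod 26 = 23 -> X
  O (position 14) -> position (14+20) mod 26 = 8 -> I
  M (position 12) -> position (12+20) mod 26 = 6 -> G
  A (position 0) -> position (0+20) mod 26 = 20 -> U
  I (position 8) -> position (8+20) mod 26 = 2 -> C
  N (position 13) -> position (13+20) mod 26 = 7 -> H
Result: XIGUCH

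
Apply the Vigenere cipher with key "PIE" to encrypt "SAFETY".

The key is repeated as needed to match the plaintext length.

Step 1: Repeat key to match plaintext length:
  Plaintext: SAFETY
  Key:       PIEPIE
Step 2: Encrypt each letter:
  S(18) + P(15) = (18+15) mod 26 = 7 = H
  A(0) + I(8) = (0+8) mod 26 = 8 = I
  F(5) + E(4) = (5+4) mod 26 = 9 = J
  E(4) + P(15) = (4+15) mod 26 = 19 = T
  T(19) + I(8) = (19+8) mod 26 = 1 = B
  Y(24) + E(4) = (24+4) mod 26 = 2 = C
Ciphertext: HIJTBC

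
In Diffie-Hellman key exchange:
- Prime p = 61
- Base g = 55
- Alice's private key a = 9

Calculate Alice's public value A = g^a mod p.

Step 1: A = g^a mod p = 55^9 mod 61.
  55^1 mod 61 = 55
  55^2 mod 61 = (55 * 55) mod 61 = 36
  55^3 mod 61 = (36 * 55) mod 61 = 28
  55^4 mod 61 = (28 * 55) mod 61 = 15
  55^5 mod 61 = (15 * 55) mod 61 = 32
  55^6 mod 61 = (32 * 55) mod 61 = 52
  55^7 mod 61 = (52 * 55) mod 61 = 54
  55^8 mod 61 = (54 * 55) mod 61 = 42
  55^9 mod 61 = (42 * 55) mod 61 = 53
Result: A = 53.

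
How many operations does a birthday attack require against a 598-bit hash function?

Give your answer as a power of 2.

Step 1: The birthday paradox gives collision probability ~50% after sqrt(2^n) = 2^(n/2) hashes.
Step 2: For 598-bit output: 2^(598/2) = 2^299.
Step 3: Approximately 2^299 hash computations needed.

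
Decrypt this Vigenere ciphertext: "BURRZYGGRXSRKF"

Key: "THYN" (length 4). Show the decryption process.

Step 1: Key 'THYN' has length 4. Extended key: THYNTHYNTHYNTH
Step 2: Decrypt each position:
  B(1) - T(19) = 8 = I
  U(20) - H(7) = 13 = N
  R(17) - Y(24) = 19 = T
  R(17) - N(13) = 4 = E
  Z(25) - T(19) = 6 = G
  Y(24) - H(7) = 17 = R
  G(6) - Y(24) = 8 = I
  G(6) - N(13) = 19 = T
  R(17) - T(19) = 24 = Y
  X(23) - H(7) = 16 = Q
  S(18) - Y(24) = 20 = U
  R(17) - N(13) = 4 = E
  K(10) - T(19) = 17 = R
  F(5) - H(7) = 24 = Y
Plaintext: INTEGRITYQUERY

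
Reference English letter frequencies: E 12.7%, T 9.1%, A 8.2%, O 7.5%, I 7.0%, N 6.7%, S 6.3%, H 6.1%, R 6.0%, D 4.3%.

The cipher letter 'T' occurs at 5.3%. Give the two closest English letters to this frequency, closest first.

Step 1: Observed frequency of 'T' is 5.3%.
Step 2: Compute distances to each reference frequency and sort:
  R (6.0%): difference = 0.7% <-- BEST
  H (6.1%): difference = 0.8% <-- RUNNER-UP
  S (6.3%): difference = 1.0%
  D (4.3%): difference = 1.0%
  N (6.7%): difference = 1.4%
Step 3: Most likely is 'R' (6.0%, diff 0.7%); second most likely is 'H' (6.1%, diff 0.8%).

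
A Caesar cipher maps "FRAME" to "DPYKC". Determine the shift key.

Step 1: Compare first letters: F (position 5) -> D (position 3).
Step 2: Shift = (3 - 5) mod 26 = 24.
The shift value is 24.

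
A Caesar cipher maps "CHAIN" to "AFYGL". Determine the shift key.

Step 1: Compare first letters: C (position 2) -> A (position 0).
Step 2: Shift = (0 - 2) mod 26 = 24.
The shift value is 24.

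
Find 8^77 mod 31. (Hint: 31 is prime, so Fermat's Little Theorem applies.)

Step 1: Since 31 is prime, by Fermat's Little Theorem: 8^30 = 1 (mod 31).
Step 2: Reduce exponent: 77 mod 30 = 17.
Step 3: So 8^77 = 8^17 (mod 31).
Step 4: 8^17 mod 31 = 2.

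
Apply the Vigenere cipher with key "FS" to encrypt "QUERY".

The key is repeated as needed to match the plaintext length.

Step 1: Repeat key to match plaintext length:
  Plaintext: QUERY
  Key:       FSFSF
Step 2: Encrypt each letter:
  Q(16) + F(5) = (16+5) mod 26 = 21 = V
  U(20) + S(18) = (20+18) mod 26 = 12 = M
  E(4) + F(5) = (4+5) mod 26 = 9 = J
  R(17) + S(18) = (17+18) mod 26 = 9 = J
  Y(24) + F(5) = (24+5) mod 26 = 3 = D
Ciphertext: VMJJD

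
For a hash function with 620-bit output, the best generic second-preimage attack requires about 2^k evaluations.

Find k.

Step 1: The hash has a 620-bit output.
Step 2: Second-preimage resistance means: given a specific input x, it should be infeasible to find a different y with h(y) = h(x).
With a 620-bit output, a generic search for a second preimage costs about 2^620 evaluations (each trial matches the fixed target with probability 2^-620).
Step 3: Security level = 620 bits.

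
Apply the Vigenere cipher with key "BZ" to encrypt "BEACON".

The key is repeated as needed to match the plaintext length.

Step 1: Repeat key to match plaintext length:
  Plaintext: BEACON
  Key:       BZBZBZ
Step 2: Encrypt each letter:
  B(1) + B(1) = (1+1) mod 26 = 2 = C
  E(4) + Z(25) = (4+25) mod 26 = 3 = D
  A(0) + B(1) = (0+1) mod 26 = 1 = B
  C(2) + Z(25) = (2+25) mod 26 = 1 = B
  O(14) + B(1) = (14+1) mod 26 = 15 = P
  N(13) + Z(25) = (13+25) mod 26 = 12 = M
Ciphertext: CDBBPM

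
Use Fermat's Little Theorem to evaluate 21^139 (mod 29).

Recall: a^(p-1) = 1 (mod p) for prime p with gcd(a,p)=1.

Step 1: Since 29 is prime, by Fermat's Little Theorem: 21^28 = 1 (mod 29).
Step 2: Reduce exponent: 139 mod 28 = 27.
Step 3: So 21^139 = 21^27 (mod 29).
Step 4: 21^27 mod 29 = 18.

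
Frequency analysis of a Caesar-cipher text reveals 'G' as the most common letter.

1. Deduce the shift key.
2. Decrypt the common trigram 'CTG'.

Step 1: In English, 'E' is the most frequent letter (12.7%).
Step 2: The most frequent ciphertext letter is 'G' (position 6).
Step 3: Shift = (6 - 4) mod 26 = 2.
Step 4: Decrypt 'CTG' by shifting back 2:
  C -> A
  T -> R
  G -> E
Step 5: 'CTG' decrypts to 'ARE'.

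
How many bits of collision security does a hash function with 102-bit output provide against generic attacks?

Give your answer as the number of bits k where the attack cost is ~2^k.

Step 1: The hash has a 102-bit output.
Step 2: Collision resistance means it should be infeasible to find any x != y with h(x) = h(y).
By the birthday bound, a generic collision search succeeds after about sqrt(2^102) = 2^(102/2) = 2^51 evaluations.
Step 3: Security level = 51 bits.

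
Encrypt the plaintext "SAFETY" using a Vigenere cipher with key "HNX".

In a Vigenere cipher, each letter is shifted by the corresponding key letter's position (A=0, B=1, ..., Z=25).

Step 1: Repeat key to match plaintext length:
  Plaintext: SAFETY
  Key:       HNXHNX
Step 2: Encrypt each letter:
  S(18) + H(7) = (18+7) mod 26 = 25 = Z
  A(0) + N(13) = (0+13) mod 26 = 13 = N
  F(5) + X(23) = (5+23) mod 26 = 2 = C
  E(4) + H(7) = (4+7) mod 26 = 11 = L
  T(19) + N(13) = (19+13) mod 26 = 6 = G
  Y(24) + X(23) = (24+23) mod 26 = 21 = V
Ciphertext: ZNCLGV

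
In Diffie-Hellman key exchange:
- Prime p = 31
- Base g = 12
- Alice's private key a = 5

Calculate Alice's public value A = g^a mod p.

Step 1: A = g^a mod p = 12^5 mod 31.
  12^1 mod 31 = 12
  12^2 mod 31 = (12 * 12) mod 31 = 20
  12^3 mod 31 = (20 * 12) mod 31 = 23
  12^4 mod 31 = (23 * 12) mod 31 = 28
  12^5 mod 31 = (28 * 12) mod 31 = 26
Result: A = 26.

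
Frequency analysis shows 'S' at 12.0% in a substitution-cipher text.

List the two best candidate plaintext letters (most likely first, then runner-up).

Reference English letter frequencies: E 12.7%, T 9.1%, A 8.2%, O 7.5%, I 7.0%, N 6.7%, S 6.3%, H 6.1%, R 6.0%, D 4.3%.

Step 1: Observed frequency of 'S' is 12.0%.
Step 2: Compute distances to each reference frequency and sort:
  E (12.7%): difference = 0.7% <-- BEST
  T (9.1%): difference = 2.9% <-- RUNNER-UP
  A (8.2%): difference = 3.8%
  O (7.5%): difference = 4.5%
  I (7.0%): difference = 5.0%
Step 3: Most likely is 'E' (12.7%, diff 0.7%); second most likely is 'T' (9.1%, diff 2.9%).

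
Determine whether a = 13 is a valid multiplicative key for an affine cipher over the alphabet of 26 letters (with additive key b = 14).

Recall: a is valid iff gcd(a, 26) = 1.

Step 1: Compute gcd(13, 26).
Step 2: gcd(13, 26) = 13.
Since gcd = 13 != 1, 13 shares a common factor with 26, so it cannot be used.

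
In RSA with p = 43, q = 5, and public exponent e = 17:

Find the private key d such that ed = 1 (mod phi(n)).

Step 1: n = 43 * 5 = 215.
Step 2: phi(n) = 42 * 4 = 168.
Step 3: Find d such that 17 * d = 1 (mod 168).
Step 4: d = 17^(-1) mod 168 = 89.
Verification: 17 * 89 = 1513 = 9 * 168 + 1.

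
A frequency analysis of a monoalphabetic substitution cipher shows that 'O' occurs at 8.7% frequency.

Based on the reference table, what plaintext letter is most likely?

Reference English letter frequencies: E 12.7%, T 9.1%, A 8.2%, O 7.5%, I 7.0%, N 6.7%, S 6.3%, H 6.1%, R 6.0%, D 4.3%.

Step 1: The observed frequency is 8.7%.
Step 2: Compare with English frequencies:
  E: 12.7% (difference: 4.0%)
  T: 9.1% (difference: 0.4%) <-- closest
  A: 8.2% (difference: 0.5%)
  O: 7.5% (difference: 1.2%)
  I: 7.0% (difference: 1.7%)
  N: 6.7% (difference: 2.0%)
  S: 6.3% (difference: 2.4%)
  H: 6.1% (difference: 2.6%)
  R: 6.0% (difference: 2.7%)
  D: 4.3% (difference: 4.4%)
Step 3: 'O' most likely represents 'T' (frequency 9.1%).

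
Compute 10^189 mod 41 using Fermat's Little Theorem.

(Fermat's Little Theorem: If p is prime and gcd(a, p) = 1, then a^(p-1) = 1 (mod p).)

Step 1: Since 41 is prime, by Fermat's Little Theorem: 10^40 = 1 (mod 41).
Step 2: Reduce exponent: 189 mod 40 = 29.
Step 3: So 10^189 = 10^29 (mod 41).
Step 4: 10^29 mod 41 = 37.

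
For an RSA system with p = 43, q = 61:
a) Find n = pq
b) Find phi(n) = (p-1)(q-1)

Step 1: n = p * q = 43 * 61 = 2623.
Step 2: phi(n) = (p-1)(q-1) = 42 * 60 = 2520.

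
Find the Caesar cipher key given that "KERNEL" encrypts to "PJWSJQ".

Step 1: Compare first letters: K (position 10) -> P (position 15).
Step 2: Shift = (15 - 10) mod 26 = 5.
The shift value is 5.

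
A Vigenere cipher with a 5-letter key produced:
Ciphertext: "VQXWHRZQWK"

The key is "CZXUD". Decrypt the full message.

Step 1: Key 'CZXUD' has length 5. Extended key: CZXUDCZXUD
Step 2: Decrypt each position:
  V(21) - C(2) = 19 = T
  Q(16) - Z(25) = 17 = R
  X(23) - X(23) = 0 = A
  W(22) - U(20) = 2 = C
  H(7) - D(3) = 4 = E
  R(17) - C(2) = 15 = P
  Z(25) - Z(25) = 0 = A
  Q(16) - X(23) = 19 = T
  W(22) - U(20) = 2 = C
  K(10) - D(3) = 7 = H
Plaintext: TRACEPATCH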